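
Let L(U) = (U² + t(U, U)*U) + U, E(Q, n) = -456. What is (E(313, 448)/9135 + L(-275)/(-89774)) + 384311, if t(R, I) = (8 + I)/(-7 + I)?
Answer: 9875237299823183/25696012020 ≈ 3.8431e+5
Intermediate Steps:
t(R, I) = (8 + I)/(-7 + I)
L(U) = U + U² + U*(8 + U)/(-7 + U) (L(U) = (U² + ((8 + U)/(-7 + U))*U) + U = (U² + U*(8 + U)/(-7 + U)) + U = U + U² + U*(8 + U)/(-7 + U))
(E(313, 448)/9135 + L(-275)/(-89774)) + 384311 = (-456/9135 - 275*(1 + (-275)² - 5*(-275))/(-7 - 275)/(-89774)) + 384311 = (-456*1/9135 - 275*(1 + 75625 + 1375)/(-282)*(-1/89774)) + 384311 = (-152/3045 - 275*(-1/282)*77001*(-1/89774)) + 384311 = (-152/3045 + (7058425/94)*(-1/89774)) + 384311 = (-152/3045 - 7058425/8438756) + 384311 = -22775595037/25696012020 + 384311 = 9875237299823183/25696012020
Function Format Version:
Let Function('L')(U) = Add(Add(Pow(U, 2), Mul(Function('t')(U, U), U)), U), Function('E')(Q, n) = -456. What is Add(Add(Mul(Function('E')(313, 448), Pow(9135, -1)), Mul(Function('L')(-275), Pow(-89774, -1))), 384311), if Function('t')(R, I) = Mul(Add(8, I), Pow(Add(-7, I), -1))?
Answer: Rational(9875237299823183, 25696012020) ≈ 3.8431e+5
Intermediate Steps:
Function('t')(R, I) = Mul(Pow(Add(-7, I), -1), Add(8, I))
Function('L')(U) = Add(U, Pow(U, 2), Mul(U, Pow(Add(-7, U), -1), Add(8, U))) (Function('L')(U) = Add(Add(Pow(U, 2), Mul(Mul(Pow(Add(-7, U), -1), Add(8, U)), U)), U) = Add(Add(Pow(U, 2), Mul(U, Pow(Add(-7, U), -1), Add(8, U))), U) = Add(U, Pow(U, 2), Mul(U, Pow(Add(-7, U), -1), Add(8, U))))
Add(Add(Mul(Function('E')(313, 448), Pow(9135, -1)), Mul(Function('L')(-275), Pow(-89774, -1))), 384311) = Add(Add(Mul(-456, Pow(9135, -1)), Mul(Mul(-275, Pow(Add(-7, -275), -1), Add(1, Pow(-275, 2), Mul(-5, -275))), Pow(-89774, -1))), 384311) = Add(Add(Mul(-456, Rational(1, 9135)), Mul(Mul(-275, Pow(-282, -1), Add(1, 75625, 1375)), Rational(-1, 89774))), 384311) = Add(Add(Rational(-152, 3045), Mul(Mul(-275, Rational(-1, 282), 77001), Rational(-1, 89774))), 384311) = Add(Add(Rational(-152, 3045), Mul(Rational(7058425, 94), Rational(-1, 89774))), 384311) = Add(Add(Rational(-152, 3045), Rational(-7058425, 8438756)), 384311) = Add(Rational(-22775595037, 25696012020), 384311) = Rational(9875237299823183, 25696012020)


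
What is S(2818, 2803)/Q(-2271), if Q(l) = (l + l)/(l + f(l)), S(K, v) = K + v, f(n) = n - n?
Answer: 5621/2 ≈ 2810.5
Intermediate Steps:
f(n) = 0
Q(l) = 2 (Q(l) = (l + l)/(l + 0) = (2*l)/l = 2)
S(2818, 2803)/Q(-2271) = (2818 + 2803)/2 = 5621*(½) = 5621/2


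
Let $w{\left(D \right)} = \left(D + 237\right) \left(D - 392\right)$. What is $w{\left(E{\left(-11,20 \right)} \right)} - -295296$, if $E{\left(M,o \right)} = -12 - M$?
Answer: $202548$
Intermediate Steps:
$w{\left(D \right)} = \left(-392 + D\right) \left(237 + D\right)$ ($w{\left(D \right)} = \left(237 + D\right) \left(-392 + D\right) = \left(-392 + D\right) \left(237 + D\right)$)
$w{\left(E{\left(-11,20 \right)} \right)} - -295296 = \left(-92904 + \left(-12 - -11\right)^{2} - 155 \left(-12 - -11\right)\right) - -295296 = \left(-92904 + \left(-12 + 11\right)^{2} - 155 \left(-12 + 11\right)\right) + 295296 = \left(-92904 + \left(-1\right)^{2} - -155\right) + 295296 = \left(-92904 + 1 + 155\right) + 295296 = -92748 + 295296 = 202548$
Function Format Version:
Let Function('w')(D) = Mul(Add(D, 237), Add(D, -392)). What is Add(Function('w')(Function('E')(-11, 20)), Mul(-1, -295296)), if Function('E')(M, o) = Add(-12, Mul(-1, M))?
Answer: 202548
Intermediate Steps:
Function('w')(D) = Mul(Add(-392, D), Add(237, D)) (Function('w')(D) = Mul(Add(237, D), Add(-392, D)) = Mul(Add(-392, D), Add(237, D)))
Add(Function('w')(Function('E')(-11, 20)), Mul(-1, -295296)) = Add(Add(-92904, Pow(Add(-12, Mul(-1, -11)), 2), Mul(-155, Add(-12, Mul(-1, -11)))), Mul(-1, -295296)) = Add(Add(-92904, Pow(Add(-12, 11), 2), Mul(-155, Add(-12, 11))), 295296) = Add(Add(-92904, Pow(-1, 2), Mul(-155, -1)), 295296) = Add(Add(-92904, 1, 155), 295296) = Add(-92748, 295296) = 202548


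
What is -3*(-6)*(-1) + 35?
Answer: 17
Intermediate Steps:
-3*(-6)*(-1) + 35 = 18*(-1) + 35 = -18 + 35 = 17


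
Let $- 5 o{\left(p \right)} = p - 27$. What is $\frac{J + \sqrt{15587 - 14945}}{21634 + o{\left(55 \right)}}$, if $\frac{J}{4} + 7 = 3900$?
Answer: $\frac{38930}{54071} + \frac{5 \sqrt{642}}{108142} \approx 0.72115$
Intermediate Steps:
$o{\left(p \right)} = \frac{27}{5} - \frac{p}{5}$ ($o{\left(p \right)} = - \frac{p - 27}{5} = - \frac{-27 + p}{5} = \frac{27}{5} - \frac{p}{5}$)
$J = 15572$ ($J = -28 + 4 \cdot 3900 = -28 + 15600 = 15572$)
$\frac{J + \sqrt{15587 - 14945}}{21634 + o{\left(55 \right)}} = \frac{15572 + \sqrt{15587 - 14945}}{21634 + \left(\frac{27}{5} - 11\right)} = \frac{15572 + \sqrt{642}}{21634 + \left(\frac{27}{5} - 11\right)} = \frac{15572 + \sqrt{642}}{21634 - \frac{28}{5}} = \frac{15572 + \sqrt{642}}{\frac{108142}{5}} = \left(15572 + \sqrt{642}\right) \frac{5}{108142} = \frac{38930}{54071} + \frac{5 \sqrt{642}}{108142}$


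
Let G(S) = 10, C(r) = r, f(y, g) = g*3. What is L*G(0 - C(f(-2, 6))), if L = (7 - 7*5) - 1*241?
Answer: -2690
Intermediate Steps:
f(y, g) = 3*g
L = -269 (L = (7 - 35) - 241 = -28 - 241 = -269)
L*G(0 - C(f(-2, 6))) = -269*10 = -2690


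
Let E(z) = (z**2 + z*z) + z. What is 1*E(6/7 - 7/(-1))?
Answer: 6435/49 ≈ 131.33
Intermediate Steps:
E(z) = z + 2*z**2 (E(z) = (z**2 + z**2) + z = 2*z**2 + z = z + 2*z**2)
1*E(6/7 - 7/(-1)) = 1*((6/7 - 7/(-1))*(1 + 2*(6/7 - 7/(-1)))) = 1*((6*(1/7) - 7*(-1))*(1 + 2*(6*(1/7) - 7*(-1)))) = 1*((6/7 + 7)*(1 + 2*(6/7 + 7))) = 1*(55*(1 + 2*(55/7))/7) = 1*(55*(1 + 110/7)/7) = 1*((55/7)*(117/7)) = 1*(6435/49) = 6435/49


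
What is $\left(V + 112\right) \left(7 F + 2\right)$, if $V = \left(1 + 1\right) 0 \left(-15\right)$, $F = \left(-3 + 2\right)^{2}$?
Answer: $1008$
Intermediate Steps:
$F = 1$ ($F = \left(-1\right)^{2} = 1$)
$V = 0$ ($V = 2 \cdot 0 \left(-15\right) = 0 \left(-15\right) = 0$)
$\left(V + 112\right) \left(7 F + 2\right) = \left(0 + 112\right) \left(7 \cdot 1 + 2\right) = 112 \left(7 + 2\right) = 112 \cdot 9 = 1008$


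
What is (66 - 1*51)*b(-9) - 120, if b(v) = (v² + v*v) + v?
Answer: 2175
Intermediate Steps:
b(v) = v + 2*v² (b(v) = (v² + v²) + v = 2*v² + v = v + 2*v²)
(66 - 1*51)*b(-9) - 120 = (66 - 1*51)*(-9*(1 + 2*(-9))) - 120 = (66 - 51)*(-9*(1 - 18)) - 120 = 15*(-9*(-17)) - 120 = 15*153 - 120 = 2295 - 120 = 2175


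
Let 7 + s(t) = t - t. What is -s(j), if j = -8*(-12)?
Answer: 7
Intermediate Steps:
j = 96
s(t) = -7 (s(t) = -7 + (t - t) = -7 + 0 = -7)
-s(j) = -1*(-7) = 7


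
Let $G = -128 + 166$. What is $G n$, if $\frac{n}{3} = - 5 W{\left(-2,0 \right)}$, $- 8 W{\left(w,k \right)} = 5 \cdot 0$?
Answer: $0$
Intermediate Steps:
$W{\left(w,k \right)} = 0$ ($W{\left(w,k \right)} = - \frac{5 \cdot 0}{8} = \left(- \frac{1}{8}\right) 0 = 0$)
$G = 38$
$n = 0$ ($n = 3 \left(\left(-5\right) 0\right) = 3 \cdot 0 = 0$)
$G n = 38 \cdot 0 = 0$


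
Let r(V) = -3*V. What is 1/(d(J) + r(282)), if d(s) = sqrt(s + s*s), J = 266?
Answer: -141/107449 - sqrt(71022)/644694 ≈ -0.0017256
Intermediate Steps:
d(s) = sqrt(s + s**2)
1/(d(J) + r(282)) = 1/(sqrt(266*(1 + 266)) - 3*282) = 1/(sqrt(266*267) - 846) = 1/(sqrt(71022) - 846) = 1/(-846 + sqrt(71022))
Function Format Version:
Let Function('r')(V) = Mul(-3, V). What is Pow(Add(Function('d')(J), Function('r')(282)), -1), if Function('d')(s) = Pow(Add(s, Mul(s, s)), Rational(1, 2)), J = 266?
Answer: Add(Rational(-141, 107449), Mul(Rational(-1, 644694), Pow(71022, Rational(1, 2)))) ≈ -0.0017256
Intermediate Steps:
Function('d')(s) = Pow(Add(s, Pow(s, 2)), Rational(1, 2))
Pow(Add(Function('d')(J), Function('r')(282)), -1) = Pow(Add(Pow(Mul(266, Add(1, 266)), Rational(1, 2)), Mul(-3, 282)), -1) = Pow(Add(Pow(Mul(266, 267), Rational(1, 2)), -846), -1) = Pow(Add(Pow(71022, Rational(1, 2)), -846), -1) = Pow(Add(-846, Pow(71022, Rational(1, 2))), -1)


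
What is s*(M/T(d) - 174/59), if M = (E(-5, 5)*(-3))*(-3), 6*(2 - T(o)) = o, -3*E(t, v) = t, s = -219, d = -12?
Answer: -41391/236 ≈ -175.39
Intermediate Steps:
E(t, v) = -t/3
T(o) = 2 - o/6
M = 15 (M = (-⅓*(-5)*(-3))*(-3) = ((5/3)*(-3))*(-3) = -5*(-3) = 15)
s*(M/T(d) - 174/59) = -219*(15/(2 - ⅙*(-12)) - 174/59) = -219*(15/(2 + 2) - 174*1/59) = -219*(15/4 - 174/59) = -219*189/236 = -41391/236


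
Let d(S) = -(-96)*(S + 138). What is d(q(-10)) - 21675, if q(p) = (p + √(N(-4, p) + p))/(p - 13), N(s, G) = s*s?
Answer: -192861/23 - 96*√6/23 ≈ -8395.5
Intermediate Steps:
N(s, G) = s²
q(p) = (p + √(16 + p))/(-13 + p) (q(p) = (p + √((-4)² + p))/(p - 13) = (p + √(16 + p))/(-13 + p))
d(S) = 13248 + 96*S (d(S) = -(-96)*(138 + S) = -(-13248 - 96*S) = 13248 + 96*S)
d(q(-10)) - 21675 = (13248 + 96*((-10 + √(16 - 10))/(-13 - 10))) - 21675 = (13248 + 96*((-10 + √6)/(-23))) - 21675 = (13248 + 96*(-(-10 + √6)/23)) - 21675 = (13248 + 96*(10/23 - √6/23)) - 21675 = (13248 + (960/23 - 96*√6/23)) - 21675 = (305664/23 - 96*√6/23) - 21675 = -192861/23 - 96*√6/23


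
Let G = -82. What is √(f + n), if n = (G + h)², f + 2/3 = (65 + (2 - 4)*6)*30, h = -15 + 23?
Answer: 2*√15897/3 ≈ 84.056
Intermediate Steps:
h = 8
f = 4768/3 (f = -⅔ + (65 + (2 - 4)*6)*30 = -⅔ + (65 - 2*6)*30 = -⅔ + (65 - 12)*30 = -⅔ + 53*30 = -⅔ + 1590 = 4768/3 ≈ 1589.3)
n = 5476 (n = (-82 + 8)² = (-74)² = 5476)
√(f + n) = √(4768/3 + 5476) = √(21196/3) = 2*√15897/3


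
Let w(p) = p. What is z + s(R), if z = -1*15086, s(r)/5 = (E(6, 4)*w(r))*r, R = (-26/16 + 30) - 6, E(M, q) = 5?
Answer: -164479/64 ≈ -2570.0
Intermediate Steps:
R = 179/8 (R = (-26*1/16 + 30) - 6 = (-13/8 + 30) - 6 = 227/8 - 6 = 179/8 ≈ 22.375)
s(r) = 25*r**2 (s(r) = 5*((5*r)*r) = 5*(5*r**2) = 25*r**2)
z = -15086
z + s(R) = -15086 + 25*(179/8)**2 = -15086 + 25*(32041/64) = -15086 + 801025/64 = -164479/64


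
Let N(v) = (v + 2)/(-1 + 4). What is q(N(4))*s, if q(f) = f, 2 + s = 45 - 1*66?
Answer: -46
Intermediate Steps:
N(v) = ⅔ + v/3 (N(v) = (2 + v)/3 = (2 + v)*(⅓) = ⅔ + v/3)
s = -23 (s = -2 + (45 - 1*66) = -2 + (45 - 66) = -2 - 21 = -23)
q(N(4))*s = (⅔ + (⅓)*4)*(-23) = (⅔ + 4/3)*(-23) = 2*(-23) = -46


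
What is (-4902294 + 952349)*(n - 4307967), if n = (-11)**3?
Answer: 17021490088610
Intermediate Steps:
n = -1331
(-4902294 + 952349)*(n - 4307967) = (-4902294 + 952349)*(-1331 - 4307967) = -3949945*(-4309298) = 17021490088610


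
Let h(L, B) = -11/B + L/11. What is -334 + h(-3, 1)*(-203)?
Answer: 21498/11 ≈ 1954.4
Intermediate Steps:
h(L, B) = -11/B + L/11 (h(L, B) = -11/B + L*(1/11) = -11/B + L/11)
-334 + h(-3, 1)*(-203) = -334 + (-11/1 + (1/11)*(-3))*(-203) = -334 + (-11*1 - 3/11)*(-203) = -334 + (-11 - 3/11)*(-203) = -334 - 124/11*(-203) = -334 + 25172/11 = 21498/11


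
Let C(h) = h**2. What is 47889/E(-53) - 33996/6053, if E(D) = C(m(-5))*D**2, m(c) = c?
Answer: -2097496983/425071925 ≈ -4.9344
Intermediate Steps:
E(D) = 25*D**2 (E(D) = (-5)**2*D**2 = 25*D**2)
47889/E(-53) - 33996/6053 = 47889/((25*(-53)**2)) - 33996/6053 = 47889/((25*2809)) - 33996*1/6053 = 47889/70225 - 33996/6053 = -2097496983/425071925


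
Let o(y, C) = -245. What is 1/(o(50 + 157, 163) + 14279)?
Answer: 1/14034 ≈ 7.1255e-5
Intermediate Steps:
1/(o(50 + 157, 163) + 14279) = 1/(-245 + 14279) = 1/14034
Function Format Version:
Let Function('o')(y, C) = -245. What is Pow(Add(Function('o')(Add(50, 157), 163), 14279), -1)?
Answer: Rational(1, 14034) ≈ 7.1255e-5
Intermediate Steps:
Pow(Add(Function('o')(Add(50, 157), 163), 14279), -1) = Pow(Add(-245, 14279), -1) = Pow(14034, -1) = Rational(1, 14034)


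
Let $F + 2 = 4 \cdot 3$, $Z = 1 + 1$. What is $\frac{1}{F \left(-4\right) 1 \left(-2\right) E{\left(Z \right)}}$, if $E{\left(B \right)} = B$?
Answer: $\frac{1}{160} \approx 0.00625$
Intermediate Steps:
$Z = 2$
$F = 10$ ($F = -2 + 4 \cdot 3 = -2 + 12 = 10$)
$\frac{1}{F \left(-4\right) 1 \left(-2\right) E{\left(Z \right)}} = \frac{1}{10 \left(-4\right) 1 \left(-2\right) 2} = \frac{1}{\left(-40\right) \left(\left(-2\right) 2\right)} = \frac{1}{\left(-40\right) \left(-4\right)} = \frac{1}{160}$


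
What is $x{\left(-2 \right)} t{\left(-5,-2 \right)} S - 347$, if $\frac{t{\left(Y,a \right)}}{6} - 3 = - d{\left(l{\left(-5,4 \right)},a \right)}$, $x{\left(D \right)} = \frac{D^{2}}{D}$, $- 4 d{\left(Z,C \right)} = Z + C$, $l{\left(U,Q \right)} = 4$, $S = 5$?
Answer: $-557$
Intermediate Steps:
$d{\left(Z,C \right)} = - \frac{C}{4} - \frac{Z}{4}$ ($d{\left(Z,C \right)} = - \frac{Z + C}{4} = - \frac{C + Z}{4} = - \frac{C}{4} - \frac{Z}{4}$)
$x{\left(D \right)} = D$
$t{\left(Y,a \right)} = 24 + \frac{3 a}{2}$ ($t{\left(Y,a \right)} = 18 + 6 \left(- (- \frac{a}{4} - 1)\right) = 18 + 6 \left(- (-1 - \frac{a}{4})\right) = 18 + 6 \left(1 + \frac{a}{4}\right) = 18 + \left(6 + \frac{3 a}{2}\right) = 24 + \frac{3 a}{2}$)
$x{\left(-2 \right)} t{\left(-5,-2 \right)} S - 347 = - 2 \left(24 + \frac{3}{2} \left(-2\right)\right) 5 - 347 = - 2 \left(24 - 3\right) 5 - 347 = \left(-2\right) 21 \cdot 5 - 347 = \left(-42\right) 5 - 347 = -210 - 347 = -557$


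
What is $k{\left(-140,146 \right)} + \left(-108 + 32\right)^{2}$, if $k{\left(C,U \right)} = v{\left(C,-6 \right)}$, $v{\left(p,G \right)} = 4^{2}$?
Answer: $5792$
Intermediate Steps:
$v{\left(p,G \right)} = 16$
$k{\left(C,U \right)} = 16$
$k{\left(-140,146 \right)} + \left(-108 + 32\right)^{2} = 16 + \left(-108 + 32\right)^{2} = 16 + \left(-76\right)^{2} = 16 + 5776 = 5792$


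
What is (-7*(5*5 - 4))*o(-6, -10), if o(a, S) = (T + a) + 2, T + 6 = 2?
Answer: 1176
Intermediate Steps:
T = -4 (T = -6 + 2 = -4)
o(a, S) = -2 + a (o(a, S) = (-4 + a) + 2 = -2 + a)
(-7*(5*5 - 4))*o(-6, -10) = (-7*(5*5 - 4))*(-2 - 6) = -7*(25 - 4)*(-8) = -7*21*(-8) = -147*(-8) = 1176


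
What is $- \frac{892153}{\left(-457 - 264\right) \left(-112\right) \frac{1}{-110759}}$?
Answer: $\frac{98813974127}{80752} \approx 1.2237 \cdot 10^{6}$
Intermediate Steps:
$- \frac{892153}{\left(-457 - 264\right) \left(-112\right) \frac{1}{-110759}} = - \frac{892153}{\left(-721\right) \left(-112\right) \left(- \frac{1}{110759}\right)} = - \frac{892153}{80752 \left(- \frac{1}{110759}\right)} = - \frac{892153}{- \frac{80752}{110759}} = \left(-892153\right) \left(- \frac{110759}{80752}\right) = \frac{98813974127}{80752}$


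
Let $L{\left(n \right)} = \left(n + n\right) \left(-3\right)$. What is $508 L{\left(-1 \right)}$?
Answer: $3048$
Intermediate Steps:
$L{\left(n \right)} = - 6 n$ ($L{\left(n \right)} = 2 n \left(-3\right) = - 6 n$)
$508 L{\left(-1 \right)} = 508 \left(\left(-6\right) \left(-1\right)\right) = 508 \cdot 6 = 3048$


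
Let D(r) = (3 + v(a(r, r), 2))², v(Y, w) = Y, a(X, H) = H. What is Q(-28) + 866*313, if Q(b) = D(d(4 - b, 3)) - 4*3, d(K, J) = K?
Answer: 272271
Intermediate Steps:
D(r) = (3 + r)²
Q(b) = -12 + (7 - b)² (Q(b) = (3 + (4 - b))² - 4*3 = (7 - b)² - 12 = -12 + (7 - b)²)
Q(-28) + 866*313 = (-12 + (-7 - 28)²) + 866*313 = (-12 + (-35)²) + 271058 = (-12 + 1225) + 271058 = 1213 + 271058 = 272271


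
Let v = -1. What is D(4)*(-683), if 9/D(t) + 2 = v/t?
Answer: 2732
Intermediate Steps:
D(t) = 9/(-2 - 1/t)
D(4)*(-683) = -9*4/(1 + 2*4)*(-683) = -9*4/(1 + 8)*(-683) = -9*4/9*(-683) = -9*4*⅑*(-683) = -4*(-683) = 2732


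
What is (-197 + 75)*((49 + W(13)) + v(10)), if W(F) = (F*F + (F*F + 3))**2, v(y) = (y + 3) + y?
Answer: -14195066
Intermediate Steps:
v(y) = 3 + 2*y (v(y) = (3 + y) + y = 3 + 2*y)
W(F) = (3 + 2*F**2)**2 (W(F) = (F**2 + (F**2 + 3))**2 = (F**2 + (3 + F**2))**2 = (3 + 2*F**2)**2)
(-197 + 75)*((49 + W(13)) + v(10)) = (-197 + 75)*((49 + (3 + 2*13**2)**2) + (3 + 2*10)) = -122*((49 + (3 + 2*169)**2) + (3 + 20)) = -122*((49 + (3 + 338)**2) + 23) = -122*((49 + 341**2) + 23) = -122*((49 + 116281) + 23) = -122*(116330 + 23) = -122*116353 = -14195066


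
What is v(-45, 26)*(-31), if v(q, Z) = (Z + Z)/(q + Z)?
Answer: 1612/19 ≈ 84.842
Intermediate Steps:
v(q, Z) = 2*Z/(Z + q) (v(q, Z) = (2*Z)/(Z + q) = 2*Z/(Z + q))
v(-45, 26)*(-31) = (2*26/(26 - 45))*(-31) = (2*26/(-19))*(-31) = (2*26*(-1/19))*(-31) = -52/19*(-31) = 1612/19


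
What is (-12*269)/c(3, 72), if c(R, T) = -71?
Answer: 3228/71 ≈ 45.465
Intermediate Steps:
(-12*269)/c(3, 72) = -12*269/(-71) = -3228*(-1/71) = 3228/71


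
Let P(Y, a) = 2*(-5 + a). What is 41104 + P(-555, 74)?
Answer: 41242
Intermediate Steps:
P(Y, a) = -10 + 2*a
41104 + P(-555, 74) = 41104 + (-10 + 2*74) = 41104 + (-10 + 148) = 41104 + 138 = 41242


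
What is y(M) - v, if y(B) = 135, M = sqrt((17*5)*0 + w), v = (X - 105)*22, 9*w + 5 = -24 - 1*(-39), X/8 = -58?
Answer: 12653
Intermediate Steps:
X = -464 (X = 8*(-58) = -464)
w = 10/9 (w = -5/9 + (-24 - 1*(-39))/9 = -5/9 + (-24 + 39)/9 = -5/9 + (1/9)*15 = -5/9 + 5/3 = 10/9 ≈ 1.1111)
v = -12518 (v = (-464 - 105)*22 = -569*22 = -12518)
M = sqrt(10)/3 (M = sqrt((17*5)*0 + 10/9) = sqrt(85*0 + 10/9) = sqrt(0 + 10/9) = sqrt(10/9) = sqrt(10)/3 ≈ 1.0541)
y(M) - v = 135 - 1*(-12518) = 135 + 12518 = 12653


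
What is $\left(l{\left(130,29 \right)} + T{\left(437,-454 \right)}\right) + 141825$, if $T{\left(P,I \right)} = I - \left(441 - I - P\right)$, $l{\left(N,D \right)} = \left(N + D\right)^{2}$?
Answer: $166194$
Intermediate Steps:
$l{\left(N,D \right)} = \left(D + N\right)^{2}$
$T{\left(P,I \right)} = -441 + P + 2 I$ ($T{\left(P,I \right)} = I - \left(441 - I - P\right) = I + \left(-441 + I + P\right) = -441 + P + 2 I$)
$\left(l{\left(130,29 \right)} + T{\left(437,-454 \right)}\right) + 141825 = \left(\left(29 + 130\right)^{2} + \left(-441 + 437 + 2 \left(-454\right)\right)\right) + 141825 = \left(159^{2} - 912\right) + 141825 = \left(25281 - 912\right) + 141825 = 24369 + 141825 = 166194$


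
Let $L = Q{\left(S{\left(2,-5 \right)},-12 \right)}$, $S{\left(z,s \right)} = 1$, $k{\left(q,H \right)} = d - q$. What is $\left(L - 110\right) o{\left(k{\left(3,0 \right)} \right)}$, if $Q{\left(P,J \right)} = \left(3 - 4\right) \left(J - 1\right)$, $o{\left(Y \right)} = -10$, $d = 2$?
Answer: $970$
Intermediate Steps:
$k{\left(q,H \right)} = 2 - q$
$Q{\left(P,J \right)} = 1 - J$ ($Q{\left(P,J \right)} = - (-1 + J) = 1 - J$)
$L = 13$ ($L = 1 - -12 = 1 + 12 = 13$)
$\left(L - 110\right) o{\left(k{\left(3,0 \right)} \right)} = \left(13 - 110\right) \left(-10\right) = \left(-97\right) \left(-10\right) = 970$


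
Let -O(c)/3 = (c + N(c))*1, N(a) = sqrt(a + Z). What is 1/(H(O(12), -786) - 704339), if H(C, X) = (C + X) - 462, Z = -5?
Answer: -705623/497903818066 + 3*sqrt(7)/497903818066 ≈ -1.4172e-6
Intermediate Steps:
N(a) = sqrt(-5 + a) (N(a) = sqrt(a - 5) = sqrt(-5 + a))
O(c) = -3*c - 3*sqrt(-5 + c) (O(c) = -3*(c + sqrt(-5 + c)) = -3*c - 3*sqrt(-5 + c))
H(C, X) = -462 + C + X
1/(H(O(12), -786) - 704339) = 1/((-462 + (-3*12 - 3*sqrt(-5 + 12)) - 786) - 704339) = 1/((-462 + (-36 - 3*sqrt(7)) - 786) - 704339) = 1/((-1284 - 3*sqrt(7)) - 704339) = 1/(-705623 - 3*sqrt(7))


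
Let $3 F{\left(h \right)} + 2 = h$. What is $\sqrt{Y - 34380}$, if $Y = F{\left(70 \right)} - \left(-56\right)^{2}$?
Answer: $\frac{4 i \sqrt{21090}}{3} \approx 193.63 i$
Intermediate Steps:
$F{\left(h \right)} = - \frac{2}{3} + \frac{h}{3}$
$Y = - \frac{9340}{3}$ ($Y = \left(- \frac{2}{3} + \frac{1}{3} \cdot 70\right) - \left(-56\right)^{2} = \left(- \frac{2}{3} + \frac{70}{3}\right) - 3136 = \frac{68}{3} - 3136 = - \frac{9340}{3} \approx -3113.3$)
$\sqrt{Y - 34380} = \sqrt{- \frac{9340}{3} - 34380} = \sqrt{- \frac{112480}{3}} = \frac{4 i \sqrt{21090}}{3}$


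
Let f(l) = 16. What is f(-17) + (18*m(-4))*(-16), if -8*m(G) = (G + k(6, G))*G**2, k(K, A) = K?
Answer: 1168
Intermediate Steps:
m(G) = -G**2*(6 + G)/8 (m(G) = -(G + 6)*G**2/8 = -(6 + G)*G**2/8 = -G**2*(6 + G)/8)
f(-17) + (18*m(-4))*(-16) = 16 + (18*((1/8)*(-4)**2*(-6 - 1*(-4))))*(-16) = 16 + (18*((1/8)*16*(-6 + 4)))*(-16) = 16 + (18*((1/8)*16*(-2)))*(-16) = 16 + (18*(-4))*(-16) = 16 - 72*(-16) = 16 + 1152 = 1168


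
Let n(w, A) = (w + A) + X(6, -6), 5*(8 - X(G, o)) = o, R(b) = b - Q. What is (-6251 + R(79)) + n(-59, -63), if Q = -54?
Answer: -31154/5 ≈ -6230.8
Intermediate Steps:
R(b) = 54 + b (R(b) = b - 1*(-54) = b + 54 = 54 + b)
X(G, o) = 8 - o/5
n(w, A) = 46/5 + A + w (n(w, A) = (w + A) + (8 - ⅕*(-6)) = (A + w) + (8 + 6/5) = (A + w) + 46/5 = 46/5 + A + w)
(-6251 + R(79)) + n(-59, -63) = (-6251 + (54 + 79)) + (46/5 - 63 - 59) = (-6251 + 133) - 564/5 = -6118 - 564/5 = -31154/5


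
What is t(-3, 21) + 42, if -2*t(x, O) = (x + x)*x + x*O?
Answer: 129/2 ≈ 64.500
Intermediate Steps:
t(x, O) = -x**2 - O*x/2 (t(x, O) = -((x + x)*x + x*O)/2 = -((2*x)*x + O*x)/2 = -(2*x**2 + O*x)/2 = -x**2 - O*x/2)
t(-3, 21) + 42 = -1/2*(-3)*(21 + 2*(-3)) + 42 = -1/2*(-3)*(21 - 6) + 42 = -1/2*(-3)*15 + 42 = 45/2 + 42 = 129/2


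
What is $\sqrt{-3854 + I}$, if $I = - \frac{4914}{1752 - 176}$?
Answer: $\frac{i \sqrt{598763573}}{394} \approx 62.106 i$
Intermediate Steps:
$I = - \frac{2457}{788}$ ($I = - \frac{4914}{1576} = \left(-4914\right) \frac{1}{1576} = - \frac{2457}{788} \approx -3.118$)
$\sqrt{-3854 + I} = \sqrt{-3854 - \frac{2457}{788}} = \sqrt{- \frac{3039409}{788}} = \frac{i \sqrt{598763573}}{394}$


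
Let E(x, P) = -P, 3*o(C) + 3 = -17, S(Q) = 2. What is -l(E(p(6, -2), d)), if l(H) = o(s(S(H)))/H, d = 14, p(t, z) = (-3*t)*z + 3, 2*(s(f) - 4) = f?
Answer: -10/21 ≈ -0.47619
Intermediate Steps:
s(f) = 4 + f/2
o(C) = -20/3 (o(C) = -1 + (⅓)*(-17) = -1 - 17/3 = -20/3)
p(t, z) = 3 - 3*t*z (p(t, z) = -3*t*z + 3 = 3 - 3*t*z)
l(H) = -20/(3*H)
-l(E(p(6, -2), d)) = -(-20)/(3*((-1*14))) = -(-20)/(3*(-14)) = -(-20)*(-1)/(3*14) = -1*10/21 = -10/21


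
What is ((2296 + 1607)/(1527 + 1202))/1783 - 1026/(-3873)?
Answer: 1669144767/6281756837 ≈ 0.26571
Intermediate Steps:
((2296 + 1607)/(1527 + 1202))/1783 - 1026/(-3873) = (3903/2729)*(1/1783) - 1026*(-1/3873) = (3903*(1/2729))*(1/1783) + 342/1291 = (3903/2729)*(1/1783) + 342/1291 = 3903/4865807 + 342/1291 = 1669144767/6281756837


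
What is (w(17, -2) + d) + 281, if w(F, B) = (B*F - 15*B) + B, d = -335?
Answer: -60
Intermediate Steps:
w(F, B) = -14*B + B*F (w(F, B) = (-15*B + B*F) + B = -14*B + B*F)
(w(17, -2) + d) + 281 = (-2*(-14 + 17) - 335) + 281 = (-2*3 - 335) + 281 = (-6 - 335) + 281 = -341 + 281 = -60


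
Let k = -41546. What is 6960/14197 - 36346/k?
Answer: 402582161/294914281 ≈ 1.3651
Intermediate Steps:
6960/14197 - 36346/k = 6960/14197 - 36346/(-41546) = 6960*(1/14197) - 36346*(-1/41546) = 6960/14197 + 18173/20773 = 402582161/294914281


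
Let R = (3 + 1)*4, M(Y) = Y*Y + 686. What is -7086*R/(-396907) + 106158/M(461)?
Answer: 22102470046/28207783583 ≈ 0.78356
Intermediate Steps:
M(Y) = 686 + Y² (M(Y) = Y² + 686 = 686 + Y²)
R = 16 (R = 4*4 = 16)
-7086*R/(-396907) + 106158/M(461) = -7086*16/(-396907) + 106158/(686 + 461²) = -113376*(-1/396907) + 106158/(686 + 212521) = 113376/396907 + 106158/213207 = 113376/396907 + 106158*(1/213207) = 113376/396907 + 35386/71069 = 22102470046/28207783583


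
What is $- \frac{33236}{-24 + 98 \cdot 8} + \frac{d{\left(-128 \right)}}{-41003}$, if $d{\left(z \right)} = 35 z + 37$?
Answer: $- \frac{339849757}{7790570} \approx -43.623$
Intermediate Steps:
$d{\left(z \right)} = 37 + 35 z$
$- \frac{33236}{-24 + 98 \cdot 8} + \frac{d{\left(-128 \right)}}{-41003} = - \frac{33236}{-24 + 98 \cdot 8} + \frac{37 + 35 \left(-128\right)}{-41003} = - \frac{33236}{-24 + 784} + \left(37 - 4480\right) \left(- \frac{1}{41003}\right) = - \frac{33236}{760} - - \frac{4443}{41003} = \left(-33236\right) \frac{1}{760} + \frac{4443}{41003} = - \frac{8309}{190} + \frac{4443}{41003} = - \frac{339849757}{7790570}$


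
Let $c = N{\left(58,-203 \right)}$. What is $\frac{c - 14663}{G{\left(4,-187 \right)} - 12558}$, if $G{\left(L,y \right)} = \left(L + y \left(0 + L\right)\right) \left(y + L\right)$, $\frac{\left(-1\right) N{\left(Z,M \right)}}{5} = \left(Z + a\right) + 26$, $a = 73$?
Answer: $- \frac{7724}{61797} \approx -0.12499$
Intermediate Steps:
$N{\left(Z,M \right)} = -495 - 5 Z$ ($N{\left(Z,M \right)} = - 5 \left(\left(Z + 73\right) + 26\right) = - 5 \left(\left(73 + Z\right) + 26\right) = - 5 \left(99 + Z\right) = -495 - 5 Z$)
$c = -785$ ($c = -495 - 290 = -785$)
$G{\left(L,y \right)} = \left(L + y\right) \left(L + L y\right)$ ($G{\left(L,y \right)} = \left(L + y L\right) \left(L + y\right) = \left(L + L y\right) \left(L + y\right) = \left(L + y\right) \left(L + L y\right)$)
$\frac{c - 14663}{G{\left(4,-187 \right)} - 12558} = \frac{-785 - 14663}{4 \left(4 - 187 + \left(-187\right)^{2} + 4 \left(-187\right)\right) - 12558} = - \frac{15448}{4 \left(4 - 187 + 34969 - 748\right) - 12558} = - \frac{15448}{4 \cdot 34038 - 12558} = - \frac{15448}{136152 - 12558} = - \frac{15448}{123594} = \left(-15448\right) \frac{1}{123594} = - \frac{7724}{61797}$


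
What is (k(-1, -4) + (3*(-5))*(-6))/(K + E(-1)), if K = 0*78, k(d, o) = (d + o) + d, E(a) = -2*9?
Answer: -14/3 ≈ -4.6667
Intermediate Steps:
E(a) = -18
k(d, o) = o + 2*d
K = 0
(k(-1, -4) + (3*(-5))*(-6))/(K + E(-1)) = ((-4 + 2*(-1)) + (3*(-5))*(-6))/(0 - 18) = ((-4 - 2) - 15*(-6))/(-18) = (-6 + 90)*(-1/18) = 84*(-1/18) = -14/3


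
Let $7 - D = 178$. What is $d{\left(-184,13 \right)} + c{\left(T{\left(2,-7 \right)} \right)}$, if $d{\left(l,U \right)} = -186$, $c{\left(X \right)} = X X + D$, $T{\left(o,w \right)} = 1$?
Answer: $-356$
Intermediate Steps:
$D = -171$ ($D = 7 - 178 = -171$)
$c{\left(X \right)} = -171 + X^{2}$ ($c{\left(X \right)} = X X - 171 = X^{2} - 171 = -171 + X^{2}$)
$d{\left(-184,13 \right)} + c{\left(T{\left(2,-7 \right)} \right)} = -186 - \left(171 - 1^{2}\right) = -186 + \left(-171 + 1\right) = -186 - 170 = -356$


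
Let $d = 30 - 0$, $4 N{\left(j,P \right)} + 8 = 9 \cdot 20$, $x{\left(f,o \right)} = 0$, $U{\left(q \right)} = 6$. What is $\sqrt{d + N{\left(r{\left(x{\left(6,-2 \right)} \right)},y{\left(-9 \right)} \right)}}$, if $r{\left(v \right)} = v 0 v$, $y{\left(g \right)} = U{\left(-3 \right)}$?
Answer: $\sqrt{73} \approx 8.544$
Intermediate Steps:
$y{\left(g \right)} = 6$
$r{\left(v \right)} = 0$ ($r{\left(v \right)} = 0 v = 0$)
$N{\left(j,P \right)} = 43$ ($N{\left(j,P \right)} = -2 + \frac{9 \cdot 20}{4} = -2 + \frac{1}{4} \cdot 180 = -2 + 45 = 43$)
$d = 30$ ($d = 30 + 0 = 30$)
$\sqrt{d + N{\left(r{\left(x{\left(6,-2 \right)} \right)},y{\left(-9 \right)} \right)}} = \sqrt{30 + 43} = \sqrt{73}$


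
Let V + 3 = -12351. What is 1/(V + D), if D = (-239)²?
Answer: 1/44767 ≈ 2.2338e-5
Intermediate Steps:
V = -12354 (V = -3 - 12351 = -12354)
D = 57121
1/(V + D) = 1/(-12354 + 57121) = 1/44767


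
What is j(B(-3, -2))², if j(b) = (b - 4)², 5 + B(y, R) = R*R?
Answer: 625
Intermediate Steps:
B(y, R) = -5 + R² (B(y, R) = -5 + R*R = -5 + R²)
j(b) = (-4 + b)²
j(B(-3, -2))² = ((-4 + (-5 + (-2)²))²)² = ((-4 + (-5 + 4))²)² = ((-4 - 1)²)² = ((-5)²)² = 25² = 625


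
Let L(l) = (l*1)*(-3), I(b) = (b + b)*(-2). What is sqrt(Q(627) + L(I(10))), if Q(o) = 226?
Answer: sqrt(346) ≈ 18.601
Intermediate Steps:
I(b) = -4*b (I(b) = (2*b)*(-2) = -4*b)
L(l) = -3*l (L(l) = l*(-3) = -3*l)
sqrt(Q(627) + L(I(10))) = sqrt(226 - (-12)*10) = sqrt(226 - 3*(-40)) = sqrt(226 + 120) = sqrt(346)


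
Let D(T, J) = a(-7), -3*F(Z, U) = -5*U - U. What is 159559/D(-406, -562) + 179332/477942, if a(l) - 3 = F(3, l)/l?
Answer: 38130422119/1194855 ≈ 31912.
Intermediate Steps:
F(Z, U) = 2*U (F(Z, U) = -(-5*U - U)/3 = -(-2)*U = 2*U)
a(l) = 5 (a(l) = 3 + (2*l)/l = 3 + 2 = 5)
D(T, J) = 5
159559/D(-406, -562) + 179332/477942 = 159559/5 + 179332/477942 = 159559*(⅕) + 179332*(1/477942) = 159559/5 + 89666/238971 = 38130422119/1194855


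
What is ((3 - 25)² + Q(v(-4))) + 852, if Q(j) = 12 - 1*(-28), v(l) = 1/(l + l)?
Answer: 1376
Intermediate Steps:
v(l) = 1/(2*l)
Q(j) = 40 (Q(j) = 12 + 28 = 40)
((3 - 25)² + Q(v(-4))) + 852 = ((3 - 25)² + 40) + 852 = ((-22)² + 40) + 852 = (484 + 40) + 852 = 524 + 852 = 1376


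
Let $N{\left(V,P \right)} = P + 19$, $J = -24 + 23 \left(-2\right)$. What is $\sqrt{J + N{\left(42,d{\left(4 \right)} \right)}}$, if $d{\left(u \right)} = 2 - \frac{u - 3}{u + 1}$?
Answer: $\frac{i \sqrt{1230}}{5} \approx 7.0143 i$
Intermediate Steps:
$d{\left(u \right)} = 2 - \frac{-3 + u}{1 + u}$
$J = -70$ ($J = -24 - 46 = -70$)
$N{\left(V,P \right)} = 19 + P$
$\sqrt{J + N{\left(42,d{\left(4 \right)} \right)}} = \sqrt{-70 + \left(19 + \frac{5 + 4}{1 + 4}\right)} = \sqrt{-70 + \left(19 + \frac{1}{5} \cdot 9\right)} = \sqrt{-70 + \left(19 + \frac{9}{5}\right)} = \sqrt{-70 + \frac{104}{5}} = \sqrt{- \frac{246}{5}} = \frac{i \sqrt{1230}}{5}$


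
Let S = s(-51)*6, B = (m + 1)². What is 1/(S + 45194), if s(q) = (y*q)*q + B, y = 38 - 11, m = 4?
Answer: 1/466706 ≈ 2.1427e-6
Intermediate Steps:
y = 27
B = 25 (B = (4 + 1)² = 5² = 25)
s(q) = 25 + 27*q² (s(q) = (27*q)*q + 25 = 27*q² + 25 = 25 + 27*q²)
S = 421512 (S = (25 + 27*(-51)²)*6 = (25 + 27*2601)*6 = (25 + 70227)*6 = 70252*6 = 421512)
1/(S + 45194) = 1/(421512 + 45194) = 1/466706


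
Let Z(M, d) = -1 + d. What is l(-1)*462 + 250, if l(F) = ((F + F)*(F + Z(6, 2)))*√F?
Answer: 250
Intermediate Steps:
l(F) = 2*F^(3/2)*(1 + F) (l(F) = ((F + F)*(F + (-1 + 2)))*√F = ((2*F)*(F + 1))*√F = ((2*F)*(1 + F))*√F = (2*F*(1 + F))*√F = 2*F^(3/2)*(1 + F))
l(-1)*462 + 250 = (2*(-1)^(3/2)*(1 - 1))*462 + 250 = (2*(-I)*0)*462 + 250 = 0*462 + 250 = 0 + 250 = 250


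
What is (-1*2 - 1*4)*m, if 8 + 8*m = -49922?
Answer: 74895/2 ≈ 37448.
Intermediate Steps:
m = -24965/4 (m = -1 + (1/8)*(-49922) = -1 - 24961/4 = -24965/4 ≈ -6241.3)
(-1*2 - 1*4)*m = (-1*2 - 1*4)*(-24965/4) = (-2 - 4)*(-24965/4) = -6*(-24965/4) = 74895/2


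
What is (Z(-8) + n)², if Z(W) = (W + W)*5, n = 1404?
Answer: 1752976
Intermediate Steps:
Z(W) = 10*W (Z(W) = (2*W)*5 = 10*W)
(Z(-8) + n)² = (10*(-8) + 1404)² = (-80 + 1404)² = 1324² = 1752976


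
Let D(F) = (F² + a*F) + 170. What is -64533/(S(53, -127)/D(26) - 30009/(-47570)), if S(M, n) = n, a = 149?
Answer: -1448962030320/13560109 ≈ -1.0685e+5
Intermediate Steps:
D(F) = 170 + F² + 149*F (D(F) = (F² + 149*F) + 170 = 170 + F² + 149*F)
-64533/(S(53, -127)/D(26) - 30009/(-47570)) = -64533/(-127/(170 + 26² + 149*26) - 30009/(-47570)) = -64533/(-127/(170 + 676 + 3874) - 30009*(-1/47570)) = -64533/(-127/4720 + 30009/47570) = -64533/13560109/22453040 = -64533*22453040/13560109 = -1448962030320/13560109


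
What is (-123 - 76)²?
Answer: 39601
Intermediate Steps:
(-123 - 76)² = (-199)² = 39601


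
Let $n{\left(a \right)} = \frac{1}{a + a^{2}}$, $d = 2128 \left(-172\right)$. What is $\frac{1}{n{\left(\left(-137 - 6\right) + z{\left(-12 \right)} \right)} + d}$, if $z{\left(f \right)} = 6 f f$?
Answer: $- \frac{520562}{190534020991} \approx -2.7321 \cdot 10^{-6}$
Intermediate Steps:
$z{\left(f \right)} = 6 f^{2}$
$d = -366016$
$\frac{1}{n{\left(\left(-137 - 6\right) + z{\left(-12 \right)} \right)} + d} = \frac{1}{\frac{1}{\left(\left(-137 - 6\right) + 6 \left(-12\right)^{2}\right) \left(1 + \left(\left(-137 - 6\right) + 6 \left(-12\right)^{2}\right)\right)} - 366016} = \frac{1}{\frac{1}{\left(-143 + 6 \cdot 144\right) \left(1 + \left(-143 + 6 \cdot 144\right)\right)} - 366016} = \frac{1}{\frac{1}{\left(-143 + 864\right) \left(1 + \left(-143 + 864\right)\right)} - 366016} = \frac{1}{\frac{1}{721 \left(1 + 721\right)} - 366016} = \frac{1}{\frac{1}{721 \cdot 722} - 366016} = \frac{1}{\frac{1}{721} \cdot \frac{1}{722} - 366016} = \frac{1}{\frac{1}{520562} - 366016} = \frac{1}{- \frac{190534020991}{520562}} = - \frac{520562}{190534020991}$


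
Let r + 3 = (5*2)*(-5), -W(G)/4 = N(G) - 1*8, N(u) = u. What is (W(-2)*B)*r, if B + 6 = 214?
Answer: -440960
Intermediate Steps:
B = 208 (B = -6 + 214 = 208)
W(G) = 32 - 4*G (W(G) = -4*(G - 1*8) = -4*(G - 8) = -4*(-8 + G) = 32 - 4*G)
r = -53 (r = -3 + (5*2)*(-5) = -3 + 10*(-5) = -3 - 50 = -53)
(W(-2)*B)*r = ((32 - 4*(-2))*208)*(-53) = ((32 + 8)*208)*(-53) = (40*208)*(-53) = 8320*(-53) = -440960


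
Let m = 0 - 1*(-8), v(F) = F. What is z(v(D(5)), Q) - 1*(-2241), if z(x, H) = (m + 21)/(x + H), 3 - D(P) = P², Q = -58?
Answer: 179251/80 ≈ 2240.6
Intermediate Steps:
D(P) = 3 - P²
m = 8 (m = 0 + 8 = 8)
z(x, H) = 29/(H + x) (z(x, H) = (8 + 21)/(x + H) = 29/(H + x))
z(v(D(5)), Q) - 1*(-2241) = 29/(-58 + (3 - 1*5²)) - 1*(-2241) = 29/(-58 + (3 - 1*25)) + 2241 = 29/(-58 + (3 - 25)) + 2241 = 29/(-58 - 22) + 2241 = 29/(-80) + 2241 = 29*(-1/80) + 2241 = -29/80 + 2241 = 179251/80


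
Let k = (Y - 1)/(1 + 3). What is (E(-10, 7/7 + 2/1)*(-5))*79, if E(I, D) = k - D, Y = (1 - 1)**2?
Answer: 5135/4 ≈ 1283.8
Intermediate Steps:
Y = 0 (Y = 0**2 = 0)
k = -1/4 (k = (0 - 1)/(1 + 3) = -1/4 ≈ -0.25000)
E(I, D) = -1/4 - D
(E(-10, 7/7 + 2/1)*(-5))*79 = ((-1/4 - (7/7 + 2/1))*(-5))*79 = ((-1/4 - (7*(1/7) + 2*1))*(-5))*79 = ((-1/4 - (1 + 2))*(-5))*79 = ((-1/4 - 1*3)*(-5))*79 = ((-1/4 - 3)*(-5))*79 = -13/4*(-5)*79 = (65/4)*79 = 5135/4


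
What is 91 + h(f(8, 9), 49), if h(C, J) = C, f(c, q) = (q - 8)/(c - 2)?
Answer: 547/6 ≈ 91.167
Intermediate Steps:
f(c, q) = (-8 + q)/(-2 + c)
91 + h(f(8, 9), 49) = 91 + (-8 + 9)/(-2 + 8) = 91 + 1/6 = 91 + (⅙)*1 = 91 + ⅙ = 547/6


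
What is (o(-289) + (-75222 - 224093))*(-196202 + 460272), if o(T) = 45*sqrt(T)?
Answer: -79040112050 + 202013550*I ≈ -7.904e+10 + 2.0201e+8*I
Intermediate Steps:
(o(-289) + (-75222 - 224093))*(-196202 + 460272) = (45*sqrt(-289) + (-75222 - 224093))*(-196202 + 460272) = (45*(17*I) - 299315)*264070 = (765*I - 299315)*264070 = (-299315 + 765*I)*264070 = -79040112050 + 202013550*I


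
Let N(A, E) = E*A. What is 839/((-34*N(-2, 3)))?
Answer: 839/204 ≈ 4.1127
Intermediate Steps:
N(A, E) = A*E
839/((-34*N(-2, 3))) = 839/((-(-68)*3)) = 839/((-34*(-6))) = 839/204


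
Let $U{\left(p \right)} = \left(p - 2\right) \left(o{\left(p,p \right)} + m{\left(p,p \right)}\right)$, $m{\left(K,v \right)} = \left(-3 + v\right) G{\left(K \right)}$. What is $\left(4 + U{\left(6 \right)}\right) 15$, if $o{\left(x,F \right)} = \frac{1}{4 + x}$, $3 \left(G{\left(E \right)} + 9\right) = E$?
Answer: $-1194$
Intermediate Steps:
$G{\left(E \right)} = -9 + \frac{E}{3}$
$m{\left(K,v \right)} = \left(-9 + \frac{K}{3}\right) \left(-3 + v\right)$ ($m{\left(K,v \right)} = \left(-3 + v\right) \left(-9 + \frac{K}{3}\right) = \left(-9 + \frac{K}{3}\right) \left(-3 + v\right)$)
$U{\left(p \right)} = \left(-2 + p\right) \left(\frac{1}{4 + p} + \frac{\left(-27 + p\right) \left(-3 + p\right)}{3}\right)$ ($U{\left(p \right)} = \left(p - 2\right) \left(\frac{1}{4 + p} + \frac{\left(-27 + p\right) \left(-3 + p\right)}{3}\right) = \left(-2 + p\right) \left(\frac{1}{4 + p} + \frac{\left(-27 + p\right) \left(-3 + p\right)}{3}\right)$)
$\left(4 + U{\left(6 \right)}\right) 15 = \left(4 + \frac{-2 + 6 + \frac{\left(-27 + 6\right) \left(-3 + 6\right) \left(-2 + 6\right) \left(4 + 6\right)}{3}}{4 + 6}\right) 15 = \left(4 + \frac{-2 + 6 + \frac{1}{3} \left(-21\right) 3 \cdot 4 \cdot 10}{10}\right) 15 = \left(4 + \frac{-2 + 6 - 840}{10}\right) 15 = \left(4 + \frac{1}{10} \left(-836\right)\right) 15 = \left(4 - \frac{418}{5}\right) 15 = \left(- \frac{398}{5}\right) 15 = -1194$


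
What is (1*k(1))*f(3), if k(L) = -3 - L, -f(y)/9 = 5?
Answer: 180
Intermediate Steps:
f(y) = -45 (f(y) = -9*5 = -45)
(1*k(1))*f(3) = (1*(-3 - 1*1))*(-45) = (1*(-3 - 1))*(-45) = (1*(-4))*(-45) = -4*(-45) = 180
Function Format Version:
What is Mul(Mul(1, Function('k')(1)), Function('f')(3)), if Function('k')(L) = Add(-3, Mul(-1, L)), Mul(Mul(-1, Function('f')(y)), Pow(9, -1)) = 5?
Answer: 180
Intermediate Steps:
Function('f')(y) = -45 (Function('f')(y) = Mul(-9, 5) = -45)
Mul(Mul(1, Function('k')(1)), Function('f')(3)) = Mul(Mul(1, Add(-3, Mul(-1, 1))), -45) = Mul(Mul(1, Add(-3, -1)), -45) = Mul(Mul(1, -4), -45) = Mul(-4, -45) = 180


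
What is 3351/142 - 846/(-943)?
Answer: 3280125/133906 ≈ 24.496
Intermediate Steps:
3351/142 - 846/(-943) = 3351*(1/142) - 846*(-1/943) = 3351/142 + 846/943 = 3280125/133906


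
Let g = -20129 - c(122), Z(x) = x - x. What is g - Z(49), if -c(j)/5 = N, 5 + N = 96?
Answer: -19674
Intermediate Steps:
Z(x) = 0
N = 91 (N = -5 + 96 = 91)
c(j) = -455 (c(j) = -5*91 = -455)
g = -19674 (g = -20129 - 1*(-455) = -20129 + 455 = -19674)
g - Z(49) = -19674 - 1*0 = -19674 + 0 = -19674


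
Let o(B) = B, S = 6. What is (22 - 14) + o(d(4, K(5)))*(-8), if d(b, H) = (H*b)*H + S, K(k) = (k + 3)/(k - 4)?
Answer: -2088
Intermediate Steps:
K(k) = (3 + k)/(-4 + k)
d(b, H) = 6 + b*H² (d(b, H) = (H*b)*H + 6 = b*H² + 6 = 6 + b*H²)
(22 - 14) + o(d(4, K(5)))*(-8) = (22 - 14) + (6 + 4*((3 + 5)/(-4 + 5))²)*(-8) = 8 + (6 + 4*(8/1)²)*(-8) = 8 + (6 + 4*(1*8)²)*(-8) = 8 + (6 + 4*8²)*(-8) = 8 + (6 + 4*64)*(-8) = 8 + (6 + 256)*(-8) = 8 + 262*(-8) = 8 - 2096 = -2088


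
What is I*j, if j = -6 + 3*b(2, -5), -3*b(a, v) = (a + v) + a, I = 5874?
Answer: -29370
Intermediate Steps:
b(a, v) = -2*a/3 - v/3 (b(a, v) = -((a + v) + a)/3 = -(v + 2*a)/3 = -2*a/3 - v/3)
j = -5 (j = -6 + 3*(-2/3*2 - 1/3*(-5)) = -6 + 3*(-4/3 + 5/3) = -6 + 3*(1/3) = -6 + 1 = -5)
I*j = 5874*(-5) = -29370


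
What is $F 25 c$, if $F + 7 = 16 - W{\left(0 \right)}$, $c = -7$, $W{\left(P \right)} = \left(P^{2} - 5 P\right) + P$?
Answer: $-1575$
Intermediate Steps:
$W{\left(P \right)} = P^{2} - 4 P$
$F = 9$ ($F = -7 + \left(16 - 0 \left(-4 + 0\right)\right) = -7 + \left(16 - 0 \left(-4\right)\right) = -7 + \left(16 - 0\right) = -7 + \left(16 + 0\right) = -7 + 16 = 9$)
$F 25 c = 9 \cdot 25 \left(-7\right) = 225 \left(-7\right) = -1575$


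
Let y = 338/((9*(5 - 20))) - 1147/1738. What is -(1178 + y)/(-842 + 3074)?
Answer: -275651851/523694160 ≈ -0.52636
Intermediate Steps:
y = -742289/234630 (y = 338/((9*(-15))) - 1147*1/1738 = 338/(-135) - 1147/1738 = 338*(-1/135) - 1147/1738 = -338/135 - 1147/1738 = -742289/234630 ≈ -3.1637)
-(1178 + y)/(-842 + 3074) = -(1178 - 742289/234630)/(-842 + 3074) = -275651851/(234630*2232) = -1*275651851/523694160 = -275651851/523694160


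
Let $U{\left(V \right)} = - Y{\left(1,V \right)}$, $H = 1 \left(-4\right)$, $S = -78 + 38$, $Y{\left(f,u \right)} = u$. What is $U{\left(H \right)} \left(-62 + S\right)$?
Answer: $-408$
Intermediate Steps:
$S = -40$
$H = -4$
$U{\left(V \right)} = - V$
$U{\left(H \right)} \left(-62 + S\right) = \left(-1\right) \left(-4\right) \left(-62 - 40\right) = 4 \left(-102\right) = -408$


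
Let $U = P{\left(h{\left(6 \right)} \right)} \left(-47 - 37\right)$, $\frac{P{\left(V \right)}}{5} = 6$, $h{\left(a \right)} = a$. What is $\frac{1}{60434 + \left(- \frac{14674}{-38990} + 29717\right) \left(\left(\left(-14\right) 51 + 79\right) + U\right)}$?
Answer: $- \frac{3899}{365328066846} \approx -1.0673 \cdot 10^{-8}$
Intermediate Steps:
$P{\left(V \right)} = 30$ ($P{\left(V \right)} = 5 \cdot 6 = 30$)
$U = -2520$ ($U = 30 \left(-47 - 37\right) = 30 \left(-84\right) = -2520$)
$\frac{1}{60434 + \left(- \frac{14674}{-38990} + 29717\right) \left(\left(\left(-14\right) 51 + 79\right) + U\right)} = \frac{1}{60434 + \left(- \frac{14674}{-38990} + 29717\right) \left(\left(\left(-14\right) 51 + 79\right) - 2520\right)} = \frac{1}{60434 + \left(\left(-14674\right) \left(- \frac{1}{38990}\right) + 29717\right) \left(\left(-714 + 79\right) - 2520\right)} = \frac{1}{60434 + \left(\frac{7337}{19495} + 29717\right) \left(-635 - 2520\right)} = \frac{1}{60434 + \frac{579340252}{19495} \left(-3155\right)} = \frac{1}{60434 - \frac{365563699012}{3899}} = \frac{1}{- \frac{365328066846}{3899}} = - \frac{3899}{365328066846}$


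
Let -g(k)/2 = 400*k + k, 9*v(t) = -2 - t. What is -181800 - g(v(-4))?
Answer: -1634596/9 ≈ -1.8162e+5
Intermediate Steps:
v(t) = -2/9 - t/9 (v(t) = (-2 - t)/9 = -2/9 - t/9)
g(k) = -802*k (g(k) = -2*(400*k + k) = -802*k)
-181800 - g(v(-4)) = -181800 - (-802)*(-2/9 - ⅑*(-4)) = -181800 - (-802)*(-2/9 + 4/9) = -181800 - (-802)*2/9 = -181800 - 1*(-1604/9) = -181800 + 1604/9 = -1634596/9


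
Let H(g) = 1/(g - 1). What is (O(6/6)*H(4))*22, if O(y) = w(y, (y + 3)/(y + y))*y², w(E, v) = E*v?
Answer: 44/3 ≈ 14.667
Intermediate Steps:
O(y) = y²*(3/2 + y/2) (O(y) = (y*((y + 3)/(y + y)))*y² = (y*((3 + y)/((2*y))))*y² = (y*((3 + y)*(1/(2*y))))*y² = (y*((3 + y)/(2*y)))*y² = (3/2 + y/2)*y² = y²*(3/2 + y/2))
H(g) = 1/(-1 + g)
(O(6/6)*H(4))*22 = (((6/6)²*(3 + 6/6)/2)/(-1 + 4))*22 = (((6*(⅙))²*(3 + 6*(⅙))/2)/3)*22 = (((½)*1²*(3 + 1))*(⅓))*22 = (((½)*1*4)*(⅓))*22 = (2*(⅓))*22 = (⅔)*22 = 44/3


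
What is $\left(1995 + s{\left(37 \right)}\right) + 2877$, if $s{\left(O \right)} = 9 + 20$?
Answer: $4901$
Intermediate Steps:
$s{\left(O \right)} = 29$
$\left(1995 + s{\left(37 \right)}\right) + 2877 = \left(1995 + 29\right) + 2877 = 2024 + 2877 = 4901$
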